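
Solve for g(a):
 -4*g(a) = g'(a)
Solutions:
 g(a) = C1*exp(-4*a)


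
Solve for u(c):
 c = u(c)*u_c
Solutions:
 u(c) = -sqrt(C1 + c^2)
 u(c) = sqrt(C1 + c^2)


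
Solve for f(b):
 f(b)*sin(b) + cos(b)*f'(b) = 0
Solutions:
 f(b) = C1*cos(b)


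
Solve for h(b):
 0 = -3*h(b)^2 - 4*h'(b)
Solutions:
 h(b) = 4/(C1 + 3*b)


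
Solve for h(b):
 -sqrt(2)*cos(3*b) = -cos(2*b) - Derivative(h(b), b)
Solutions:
 h(b) = C1 - sin(2*b)/2 + sqrt(2)*sin(3*b)/3


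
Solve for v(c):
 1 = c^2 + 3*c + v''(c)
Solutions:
 v(c) = C1 + C2*c - c^4/12 - c^3/2 + c^2/2


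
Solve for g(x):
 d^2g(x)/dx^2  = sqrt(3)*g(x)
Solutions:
 g(x) = C1*exp(-3^(1/4)*x) + C2*exp(3^(1/4)*x)


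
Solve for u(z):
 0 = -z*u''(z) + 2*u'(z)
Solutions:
 u(z) = C1 + C2*z^3


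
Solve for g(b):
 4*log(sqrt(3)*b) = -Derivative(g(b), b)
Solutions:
 g(b) = C1 - 4*b*log(b) - b*log(9) + 4*b


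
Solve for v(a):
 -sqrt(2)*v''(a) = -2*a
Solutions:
 v(a) = C1 + C2*a + sqrt(2)*a^3/6


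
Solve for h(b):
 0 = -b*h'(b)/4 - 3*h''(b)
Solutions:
 h(b) = C1 + C2*erf(sqrt(6)*b/12)


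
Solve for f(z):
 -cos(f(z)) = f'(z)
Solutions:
 f(z) = pi - asin((C1 + exp(2*z))/(C1 - exp(2*z)))
 f(z) = asin((C1 + exp(2*z))/(C1 - exp(2*z)))


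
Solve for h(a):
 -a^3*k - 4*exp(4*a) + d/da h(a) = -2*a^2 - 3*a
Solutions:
 h(a) = C1 + a^4*k/4 - 2*a^3/3 - 3*a^2/2 + exp(4*a)


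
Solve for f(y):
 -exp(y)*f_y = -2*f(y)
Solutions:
 f(y) = C1*exp(-2*exp(-y))


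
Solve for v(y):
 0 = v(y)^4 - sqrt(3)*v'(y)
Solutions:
 v(y) = (-1/(C1 + sqrt(3)*y))^(1/3)
 v(y) = (-1/(C1 + sqrt(3)*y))^(1/3)*(-1 - sqrt(3)*I)/2
 v(y) = (-1/(C1 + sqrt(3)*y))^(1/3)*(-1 + sqrt(3)*I)/2


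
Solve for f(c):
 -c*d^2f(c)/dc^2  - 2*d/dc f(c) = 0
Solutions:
 f(c) = C1 + C2/c


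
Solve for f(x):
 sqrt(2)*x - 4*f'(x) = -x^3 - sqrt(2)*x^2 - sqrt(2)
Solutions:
 f(x) = C1 + x^4/16 + sqrt(2)*x^3/12 + sqrt(2)*x^2/8 + sqrt(2)*x/4


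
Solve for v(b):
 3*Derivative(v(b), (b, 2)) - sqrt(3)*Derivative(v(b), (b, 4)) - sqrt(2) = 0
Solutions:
 v(b) = C1 + C2*b + C3*exp(-3^(1/4)*b) + C4*exp(3^(1/4)*b) + sqrt(2)*b^2/6


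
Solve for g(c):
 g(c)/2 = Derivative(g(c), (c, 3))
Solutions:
 g(c) = C3*exp(2^(2/3)*c/2) + (C1*sin(2^(2/3)*sqrt(3)*c/4) + C2*cos(2^(2/3)*sqrt(3)*c/4))*exp(-2^(2/3)*c/4)


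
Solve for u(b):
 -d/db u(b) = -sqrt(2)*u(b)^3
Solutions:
 u(b) = -sqrt(2)*sqrt(-1/(C1 + sqrt(2)*b))/2
 u(b) = sqrt(2)*sqrt(-1/(C1 + sqrt(2)*b))/2


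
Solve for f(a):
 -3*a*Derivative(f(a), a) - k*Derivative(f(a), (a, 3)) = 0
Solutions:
 f(a) = C1 + Integral(C2*airyai(3^(1/3)*a*(-1/k)^(1/3)) + C3*airybi(3^(1/3)*a*(-1/k)^(1/3)), a)


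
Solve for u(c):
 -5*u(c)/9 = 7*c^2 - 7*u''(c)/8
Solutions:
 u(c) = C1*exp(-2*sqrt(70)*c/21) + C2*exp(2*sqrt(70)*c/21) - 63*c^2/5 - 3969/100


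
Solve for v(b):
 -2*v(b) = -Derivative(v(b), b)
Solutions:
 v(b) = C1*exp(2*b)


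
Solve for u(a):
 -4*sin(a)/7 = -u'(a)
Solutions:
 u(a) = C1 - 4*cos(a)/7


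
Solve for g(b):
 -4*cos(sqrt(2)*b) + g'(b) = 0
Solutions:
 g(b) = C1 + 2*sqrt(2)*sin(sqrt(2)*b)


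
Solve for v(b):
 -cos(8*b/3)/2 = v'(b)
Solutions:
 v(b) = C1 - 3*sin(8*b/3)/16


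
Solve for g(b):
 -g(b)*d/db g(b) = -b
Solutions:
 g(b) = -sqrt(C1 + b^2)
 g(b) = sqrt(C1 + b^2)


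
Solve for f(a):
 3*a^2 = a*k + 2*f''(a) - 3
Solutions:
 f(a) = C1 + C2*a + a^4/8 - a^3*k/12 + 3*a^2/4


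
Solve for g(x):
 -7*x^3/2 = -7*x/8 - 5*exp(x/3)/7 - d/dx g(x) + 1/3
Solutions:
 g(x) = C1 + 7*x^4/8 - 7*x^2/16 + x/3 - 15*exp(x/3)/7


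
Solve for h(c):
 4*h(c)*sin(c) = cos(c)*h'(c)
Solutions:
 h(c) = C1/cos(c)^4


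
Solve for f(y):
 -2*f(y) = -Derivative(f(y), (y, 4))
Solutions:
 f(y) = C1*exp(-2^(1/4)*y) + C2*exp(2^(1/4)*y) + C3*sin(2^(1/4)*y) + C4*cos(2^(1/4)*y)


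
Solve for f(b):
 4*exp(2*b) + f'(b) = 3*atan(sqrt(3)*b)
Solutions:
 f(b) = C1 + 3*b*atan(sqrt(3)*b) - 2*exp(2*b) - sqrt(3)*log(3*b^2 + 1)/2


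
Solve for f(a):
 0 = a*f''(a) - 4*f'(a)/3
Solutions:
 f(a) = C1 + C2*a^(7/3)


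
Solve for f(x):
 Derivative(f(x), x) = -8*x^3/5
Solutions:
 f(x) = C1 - 2*x^4/5


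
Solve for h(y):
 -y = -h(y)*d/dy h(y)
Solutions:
 h(y) = -sqrt(C1 + y^2)
 h(y) = sqrt(C1 + y^2)


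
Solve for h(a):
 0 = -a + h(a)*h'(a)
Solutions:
 h(a) = -sqrt(C1 + a^2)
 h(a) = sqrt(C1 + a^2)


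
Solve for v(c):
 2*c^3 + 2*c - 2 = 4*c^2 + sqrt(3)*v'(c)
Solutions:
 v(c) = C1 + sqrt(3)*c^4/6 - 4*sqrt(3)*c^3/9 + sqrt(3)*c^2/3 - 2*sqrt(3)*c/3


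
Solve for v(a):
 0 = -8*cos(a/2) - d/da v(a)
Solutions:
 v(a) = C1 - 16*sin(a/2)


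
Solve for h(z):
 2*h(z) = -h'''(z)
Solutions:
 h(z) = C3*exp(-2^(1/3)*z) + (C1*sin(2^(1/3)*sqrt(3)*z/2) + C2*cos(2^(1/3)*sqrt(3)*z/2))*exp(2^(1/3)*z/2)


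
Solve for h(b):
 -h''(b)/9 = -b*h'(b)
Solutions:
 h(b) = C1 + C2*erfi(3*sqrt(2)*b/2)


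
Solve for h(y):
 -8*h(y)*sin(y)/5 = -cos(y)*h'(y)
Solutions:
 h(y) = C1/cos(y)^(8/5)


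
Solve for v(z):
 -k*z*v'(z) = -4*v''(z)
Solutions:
 v(z) = Piecewise((-sqrt(2)*sqrt(pi)*C1*erf(sqrt(2)*z*sqrt(-k)/4)/sqrt(-k) - C2, (k > 0) | (k < 0)), (-C1*z - C2, True))


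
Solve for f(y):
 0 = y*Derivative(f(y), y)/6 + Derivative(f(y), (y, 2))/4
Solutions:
 f(y) = C1 + C2*erf(sqrt(3)*y/3)


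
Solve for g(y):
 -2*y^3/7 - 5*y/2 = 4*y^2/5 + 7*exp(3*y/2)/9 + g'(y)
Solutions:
 g(y) = C1 - y^4/14 - 4*y^3/15 - 5*y^2/4 - 14*exp(3*y/2)/27


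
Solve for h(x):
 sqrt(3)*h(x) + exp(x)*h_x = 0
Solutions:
 h(x) = C1*exp(sqrt(3)*exp(-x))


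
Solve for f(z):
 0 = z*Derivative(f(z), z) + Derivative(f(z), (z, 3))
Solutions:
 f(z) = C1 + Integral(C2*airyai(-z) + C3*airybi(-z), z)


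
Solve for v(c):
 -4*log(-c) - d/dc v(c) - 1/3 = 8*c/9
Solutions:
 v(c) = C1 - 4*c^2/9 - 4*c*log(-c) + 11*c/3


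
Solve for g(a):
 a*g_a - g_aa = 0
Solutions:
 g(a) = C1 + C2*erfi(sqrt(2)*a/2)


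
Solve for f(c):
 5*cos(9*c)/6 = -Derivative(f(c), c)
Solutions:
 f(c) = C1 - 5*sin(9*c)/54


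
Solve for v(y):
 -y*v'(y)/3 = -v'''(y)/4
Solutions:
 v(y) = C1 + Integral(C2*airyai(6^(2/3)*y/3) + C3*airybi(6^(2/3)*y/3), y)


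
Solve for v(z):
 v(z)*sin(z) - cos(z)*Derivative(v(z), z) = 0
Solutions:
 v(z) = C1/cos(z)


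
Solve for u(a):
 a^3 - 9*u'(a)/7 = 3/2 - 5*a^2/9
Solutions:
 u(a) = C1 + 7*a^4/36 + 35*a^3/243 - 7*a/6


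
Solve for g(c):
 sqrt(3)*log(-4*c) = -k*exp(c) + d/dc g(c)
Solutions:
 g(c) = C1 + sqrt(3)*c*log(-c) + sqrt(3)*c*(-1 + 2*log(2)) + k*exp(c)


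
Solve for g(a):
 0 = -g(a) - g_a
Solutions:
 g(a) = C1*exp(-a)


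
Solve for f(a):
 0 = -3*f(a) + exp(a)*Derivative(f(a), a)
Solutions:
 f(a) = C1*exp(-3*exp(-a))


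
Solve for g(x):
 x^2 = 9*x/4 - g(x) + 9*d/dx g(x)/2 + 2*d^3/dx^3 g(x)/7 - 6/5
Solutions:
 g(x) = C1*exp(7^(1/3)*x*(-(2 + sqrt(193))^(1/3) + 3*7^(1/3)/(2 + sqrt(193))^(1/3))/4)*sin(sqrt(3)*7^(1/3)*x*(3*7^(1/3)/(2 + sqrt(193))^(1/3) + (2 + sqrt(193))^(1/3))/4) + C2*exp(7^(1/3)*x*(-(2 + sqrt(193))^(1/3) + 3*7^(1/3)/(2 + sqrt(193))^(1/3))/4)*cos(sqrt(3)*7^(1/3)*x*(3*7^(1/3)/(2 + sqrt(193))^(1/3) + (2 + sqrt(193))^(1/3))/4) + C3*exp(-7^(1/3)*x*(-(2 + sqrt(193))^(1/3) + 3*7^(1/3)/(2 + sqrt(193))^(1/3))/2) - x^2 - 27*x/4 - 1263/40


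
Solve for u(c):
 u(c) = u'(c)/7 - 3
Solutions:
 u(c) = C1*exp(7*c) - 3


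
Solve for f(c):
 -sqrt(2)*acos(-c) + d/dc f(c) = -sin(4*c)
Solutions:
 f(c) = C1 + sqrt(2)*(c*acos(-c) + sqrt(1 - c^2)) + cos(4*c)/4


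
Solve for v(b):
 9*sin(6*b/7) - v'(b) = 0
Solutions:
 v(b) = C1 - 21*cos(6*b/7)/2


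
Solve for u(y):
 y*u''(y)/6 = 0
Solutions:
 u(y) = C1 + C2*y


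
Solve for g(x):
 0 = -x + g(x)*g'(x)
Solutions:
 g(x) = -sqrt(C1 + x^2)
 g(x) = sqrt(C1 + x^2)


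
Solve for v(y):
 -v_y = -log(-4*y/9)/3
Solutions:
 v(y) = C1 + y*log(-y)/3 + y*(-2*log(3) - 1 + 2*log(2))/3


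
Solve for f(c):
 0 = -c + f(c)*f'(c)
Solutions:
 f(c) = -sqrt(C1 + c^2)
 f(c) = sqrt(C1 + c^2)


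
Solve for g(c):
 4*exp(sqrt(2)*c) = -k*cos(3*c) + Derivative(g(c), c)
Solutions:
 g(c) = C1 + k*sin(3*c)/3 + 2*sqrt(2)*exp(sqrt(2)*c)


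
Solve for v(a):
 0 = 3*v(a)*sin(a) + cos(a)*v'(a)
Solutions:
 v(a) = C1*cos(a)^3


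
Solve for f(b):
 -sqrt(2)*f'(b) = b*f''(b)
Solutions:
 f(b) = C1 + C2*b^(1 - sqrt(2))


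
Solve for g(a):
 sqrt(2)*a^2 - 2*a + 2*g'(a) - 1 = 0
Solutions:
 g(a) = C1 - sqrt(2)*a^3/6 + a^2/2 + a/2


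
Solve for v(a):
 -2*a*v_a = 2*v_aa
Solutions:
 v(a) = C1 + C2*erf(sqrt(2)*a/2)


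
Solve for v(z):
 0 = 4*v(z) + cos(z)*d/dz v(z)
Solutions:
 v(z) = C1*(sin(z)^2 - 2*sin(z) + 1)/(sin(z)^2 + 2*sin(z) + 1)


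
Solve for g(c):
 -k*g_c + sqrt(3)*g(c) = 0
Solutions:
 g(c) = C1*exp(sqrt(3)*c/k)


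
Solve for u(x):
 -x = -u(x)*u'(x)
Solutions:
 u(x) = -sqrt(C1 + x^2)
 u(x) = sqrt(C1 + x^2)


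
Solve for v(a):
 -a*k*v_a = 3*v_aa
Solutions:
 v(a) = Piecewise((-sqrt(6)*sqrt(pi)*C1*erf(sqrt(6)*a*sqrt(k)/6)/(2*sqrt(k)) - C2, (k > 0) | (k < 0)), (-C1*a - C2, True))


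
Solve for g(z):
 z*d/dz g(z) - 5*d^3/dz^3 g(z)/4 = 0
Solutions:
 g(z) = C1 + Integral(C2*airyai(10^(2/3)*z/5) + C3*airybi(10^(2/3)*z/5), z)


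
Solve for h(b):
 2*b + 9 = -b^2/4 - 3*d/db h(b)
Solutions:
 h(b) = C1 - b^3/36 - b^2/3 - 3*b


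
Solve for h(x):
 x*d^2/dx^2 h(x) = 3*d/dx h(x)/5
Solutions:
 h(x) = C1 + C2*x^(8/5)


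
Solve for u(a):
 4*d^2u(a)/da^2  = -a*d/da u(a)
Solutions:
 u(a) = C1 + C2*erf(sqrt(2)*a/4)


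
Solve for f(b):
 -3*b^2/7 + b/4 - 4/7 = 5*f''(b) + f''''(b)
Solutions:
 f(b) = C1 + C2*b + C3*sin(sqrt(5)*b) + C4*cos(sqrt(5)*b) - b^4/140 + b^3/120 - b^2/25


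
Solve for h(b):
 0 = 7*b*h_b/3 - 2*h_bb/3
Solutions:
 h(b) = C1 + C2*erfi(sqrt(7)*b/2)


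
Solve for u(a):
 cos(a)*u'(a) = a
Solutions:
 u(a) = C1 + Integral(a/cos(a), a)


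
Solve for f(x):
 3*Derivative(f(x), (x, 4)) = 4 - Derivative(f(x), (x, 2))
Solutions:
 f(x) = C1 + C2*x + C3*sin(sqrt(3)*x/3) + C4*cos(sqrt(3)*x/3) + 2*x^2


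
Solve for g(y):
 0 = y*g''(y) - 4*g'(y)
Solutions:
 g(y) = C1 + C2*y^5


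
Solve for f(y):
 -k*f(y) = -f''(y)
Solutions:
 f(y) = C1*exp(-sqrt(k)*y) + C2*exp(sqrt(k)*y)


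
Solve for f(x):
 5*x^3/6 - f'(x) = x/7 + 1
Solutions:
 f(x) = C1 + 5*x^4/24 - x^2/14 - x


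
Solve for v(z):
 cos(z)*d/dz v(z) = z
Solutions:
 v(z) = C1 + Integral(z/cos(z), z)


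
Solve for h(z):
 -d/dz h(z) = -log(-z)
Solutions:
 h(z) = C1 + z*log(-z) - z


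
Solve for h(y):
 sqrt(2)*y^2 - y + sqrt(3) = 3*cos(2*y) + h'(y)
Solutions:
 h(y) = C1 + sqrt(2)*y^3/3 - y^2/2 + sqrt(3)*y - 3*sin(2*y)/2


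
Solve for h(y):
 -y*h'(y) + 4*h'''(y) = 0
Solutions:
 h(y) = C1 + Integral(C2*airyai(2^(1/3)*y/2) + C3*airybi(2^(1/3)*y/2), y)


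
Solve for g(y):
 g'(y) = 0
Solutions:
 g(y) = C1


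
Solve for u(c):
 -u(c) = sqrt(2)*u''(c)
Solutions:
 u(c) = C1*sin(2^(3/4)*c/2) + C2*cos(2^(3/4)*c/2)


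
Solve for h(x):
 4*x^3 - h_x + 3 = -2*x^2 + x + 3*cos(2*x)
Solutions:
 h(x) = C1 + x^4 + 2*x^3/3 - x^2/2 + 3*x - 3*sin(x)*cos(x)


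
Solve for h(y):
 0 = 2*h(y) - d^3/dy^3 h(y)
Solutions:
 h(y) = C3*exp(2^(1/3)*y) + (C1*sin(2^(1/3)*sqrt(3)*y/2) + C2*cos(2^(1/3)*sqrt(3)*y/2))*exp(-2^(1/3)*y/2)


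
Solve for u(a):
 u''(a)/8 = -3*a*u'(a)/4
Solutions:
 u(a) = C1 + C2*erf(sqrt(3)*a)


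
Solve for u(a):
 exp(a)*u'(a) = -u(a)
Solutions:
 u(a) = C1*exp(exp(-a))


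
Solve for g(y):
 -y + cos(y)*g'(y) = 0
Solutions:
 g(y) = C1 + Integral(y/cos(y), y)


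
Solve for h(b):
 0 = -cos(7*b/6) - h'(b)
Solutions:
 h(b) = C1 - 6*sin(7*b/6)/7


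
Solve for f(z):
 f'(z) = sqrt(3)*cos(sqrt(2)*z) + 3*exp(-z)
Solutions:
 f(z) = C1 + sqrt(6)*sin(sqrt(2)*z)/2 - 3*exp(-z)


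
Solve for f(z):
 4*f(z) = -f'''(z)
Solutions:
 f(z) = C3*exp(-2^(2/3)*z) + (C1*sin(2^(2/3)*sqrt(3)*z/2) + C2*cos(2^(2/3)*sqrt(3)*z/2))*exp(2^(2/3)*z/2)


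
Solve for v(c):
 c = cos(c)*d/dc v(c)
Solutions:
 v(c) = C1 + Integral(c/cos(c), c)


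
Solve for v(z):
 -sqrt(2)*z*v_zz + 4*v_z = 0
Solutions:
 v(z) = C1 + C2*z^(1 + 2*sqrt(2))


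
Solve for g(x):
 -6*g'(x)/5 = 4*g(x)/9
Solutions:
 g(x) = C1*exp(-10*x/27)


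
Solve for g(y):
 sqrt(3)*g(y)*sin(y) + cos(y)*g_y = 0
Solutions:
 g(y) = C1*cos(y)^(sqrt(3))


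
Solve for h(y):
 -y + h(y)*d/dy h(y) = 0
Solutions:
 h(y) = -sqrt(C1 + y^2)
 h(y) = sqrt(C1 + y^2)


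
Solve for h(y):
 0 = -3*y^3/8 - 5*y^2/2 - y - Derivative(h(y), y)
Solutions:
 h(y) = C1 - 3*y^4/32 - 5*y^3/6 - y^2/2


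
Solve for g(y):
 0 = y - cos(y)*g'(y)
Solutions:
 g(y) = C1 + Integral(y/cos(y), y)


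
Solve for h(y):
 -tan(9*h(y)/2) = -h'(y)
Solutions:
 h(y) = -2*asin(C1*exp(9*y/2))/9 + 2*pi/9
 h(y) = 2*asin(C1*exp(9*y/2))/9


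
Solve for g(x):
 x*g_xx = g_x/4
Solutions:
 g(x) = C1 + C2*x^(5/4)


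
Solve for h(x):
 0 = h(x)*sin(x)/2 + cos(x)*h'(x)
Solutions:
 h(x) = C1*sqrt(cos(x))


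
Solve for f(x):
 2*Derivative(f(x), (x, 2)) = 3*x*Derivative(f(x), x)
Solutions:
 f(x) = C1 + C2*erfi(sqrt(3)*x/2)


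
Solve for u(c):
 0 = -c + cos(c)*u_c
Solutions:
 u(c) = C1 + Integral(c/cos(c), c)


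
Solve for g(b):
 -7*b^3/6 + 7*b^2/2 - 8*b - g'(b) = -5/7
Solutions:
 g(b) = C1 - 7*b^4/24 + 7*b^3/6 - 4*b^2 + 5*b/7


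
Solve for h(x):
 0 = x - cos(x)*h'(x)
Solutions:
 h(x) = C1 + Integral(x/cos(x), x)


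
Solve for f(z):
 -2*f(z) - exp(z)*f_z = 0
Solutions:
 f(z) = C1*exp(2*exp(-z))


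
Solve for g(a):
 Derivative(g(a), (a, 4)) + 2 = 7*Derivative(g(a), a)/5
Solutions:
 g(a) = C1 + C4*exp(5^(2/3)*7^(1/3)*a/5) + 10*a/7 + (C2*sin(sqrt(3)*5^(2/3)*7^(1/3)*a/10) + C3*cos(sqrt(3)*5^(2/3)*7^(1/3)*a/10))*exp(-5^(2/3)*7^(1/3)*a/10)


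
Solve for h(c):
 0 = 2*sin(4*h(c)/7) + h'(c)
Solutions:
 2*c + 7*log(cos(4*h(c)/7) - 1)/8 - 7*log(cos(4*h(c)/7) + 1)/8 = C1


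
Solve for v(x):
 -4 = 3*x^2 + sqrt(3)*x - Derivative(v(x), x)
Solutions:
 v(x) = C1 + x^3 + sqrt(3)*x^2/2 + 4*x


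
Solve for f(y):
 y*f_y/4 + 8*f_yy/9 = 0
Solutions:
 f(y) = C1 + C2*erf(3*y/8)


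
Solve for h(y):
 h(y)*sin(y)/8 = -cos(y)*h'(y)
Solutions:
 h(y) = C1*cos(y)^(1/8)


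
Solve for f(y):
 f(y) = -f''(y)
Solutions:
 f(y) = C1*sin(y) + C2*cos(y)


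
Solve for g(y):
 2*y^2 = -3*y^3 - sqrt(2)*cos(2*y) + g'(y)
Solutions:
 g(y) = C1 + 3*y^4/4 + 2*y^3/3 + sqrt(2)*sin(2*y)/2


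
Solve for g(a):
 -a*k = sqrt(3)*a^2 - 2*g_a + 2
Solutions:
 g(a) = C1 + sqrt(3)*a^3/6 + a^2*k/4 + a


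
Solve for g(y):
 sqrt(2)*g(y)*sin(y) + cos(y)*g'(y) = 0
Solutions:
 g(y) = C1*cos(y)^(sqrt(2))


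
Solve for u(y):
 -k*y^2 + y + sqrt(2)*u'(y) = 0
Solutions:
 u(y) = C1 + sqrt(2)*k*y^3/6 - sqrt(2)*y^2/4


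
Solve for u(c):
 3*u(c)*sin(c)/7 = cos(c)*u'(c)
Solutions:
 u(c) = C1/cos(c)^(3/7)


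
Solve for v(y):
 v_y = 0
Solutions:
 v(y) = C1


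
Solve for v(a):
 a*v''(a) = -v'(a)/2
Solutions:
 v(a) = C1 + C2*sqrt(a)


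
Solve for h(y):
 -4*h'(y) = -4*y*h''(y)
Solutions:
 h(y) = C1 + C2*y^2


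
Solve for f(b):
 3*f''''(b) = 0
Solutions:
 f(b) = C1 + C2*b + C3*b^2 + C4*b^3


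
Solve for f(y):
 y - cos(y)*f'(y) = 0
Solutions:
 f(y) = C1 + Integral(y/cos(y), y)


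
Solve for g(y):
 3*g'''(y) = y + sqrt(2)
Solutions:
 g(y) = C1 + C2*y + C3*y^2 + y^4/72 + sqrt(2)*y^3/18


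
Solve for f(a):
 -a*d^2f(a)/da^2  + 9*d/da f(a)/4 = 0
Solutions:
 f(a) = C1 + C2*a^(13/4)


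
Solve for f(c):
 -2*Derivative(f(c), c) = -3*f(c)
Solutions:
 f(c) = C1*exp(3*c/2)


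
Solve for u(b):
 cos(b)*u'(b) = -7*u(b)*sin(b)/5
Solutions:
 u(b) = C1*cos(b)^(7/5)


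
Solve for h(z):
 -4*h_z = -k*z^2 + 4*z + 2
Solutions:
 h(z) = C1 + k*z^3/12 - z^2/2 - z/2


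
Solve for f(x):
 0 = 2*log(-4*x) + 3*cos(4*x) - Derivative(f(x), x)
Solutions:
 f(x) = C1 + 2*x*log(-x) - 2*x + 4*x*log(2) + 3*sin(4*x)/4


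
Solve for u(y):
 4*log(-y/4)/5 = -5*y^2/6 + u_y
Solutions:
 u(y) = C1 + 5*y^3/18 + 4*y*log(-y)/5 + 4*y*(-2*log(2) - 1)/5


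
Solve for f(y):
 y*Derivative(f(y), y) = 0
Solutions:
 f(y) = C1


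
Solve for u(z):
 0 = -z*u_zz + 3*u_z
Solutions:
 u(z) = C1 + C2*z^4


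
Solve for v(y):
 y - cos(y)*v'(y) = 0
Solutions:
 v(y) = C1 + Integral(y/cos(y), y)


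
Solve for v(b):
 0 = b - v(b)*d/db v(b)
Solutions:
 v(b) = -sqrt(C1 + b^2)
 v(b) = sqrt(C1 + b^2)


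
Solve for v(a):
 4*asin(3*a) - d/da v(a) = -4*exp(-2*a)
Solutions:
 v(a) = C1 + 4*a*asin(3*a) + 4*sqrt(1 - 9*a^2)/3 - 2*exp(-2*a)


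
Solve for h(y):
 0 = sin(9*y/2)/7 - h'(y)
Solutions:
 h(y) = C1 - 2*cos(9*y/2)/63


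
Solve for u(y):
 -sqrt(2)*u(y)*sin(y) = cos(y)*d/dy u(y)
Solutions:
 u(y) = C1*cos(y)^(sqrt(2))


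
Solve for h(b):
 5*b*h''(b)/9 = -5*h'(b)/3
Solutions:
 h(b) = C1 + C2/b^2


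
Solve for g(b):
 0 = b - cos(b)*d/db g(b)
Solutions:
 g(b) = C1 + Integral(b/cos(b), b)


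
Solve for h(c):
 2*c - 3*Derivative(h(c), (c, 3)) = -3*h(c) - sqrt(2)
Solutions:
 h(c) = C3*exp(c) - 2*c/3 + (C1*sin(sqrt(3)*c/2) + C2*cos(sqrt(3)*c/2))*exp(-c/2) - sqrt(2)/3


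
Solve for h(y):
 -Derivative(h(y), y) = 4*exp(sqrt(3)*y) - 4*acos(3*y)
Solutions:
 h(y) = C1 + 4*y*acos(3*y) - 4*sqrt(1 - 9*y^2)/3 - 4*sqrt(3)*exp(sqrt(3)*y)/3


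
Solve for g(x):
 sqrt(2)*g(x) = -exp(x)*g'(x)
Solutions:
 g(x) = C1*exp(sqrt(2)*exp(-x))


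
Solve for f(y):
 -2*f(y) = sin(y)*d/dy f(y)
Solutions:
 f(y) = C1*(cos(y) + 1)/(cos(y) - 1)


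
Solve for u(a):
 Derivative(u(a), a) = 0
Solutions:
 u(a) = C1


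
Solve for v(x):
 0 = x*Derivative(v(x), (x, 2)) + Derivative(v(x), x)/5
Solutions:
 v(x) = C1 + C2*x^(4/5)


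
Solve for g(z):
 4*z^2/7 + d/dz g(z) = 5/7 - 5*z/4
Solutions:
 g(z) = C1 - 4*z^3/21 - 5*z^2/8 + 5*z/7


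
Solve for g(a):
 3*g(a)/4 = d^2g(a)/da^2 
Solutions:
 g(a) = C1*exp(-sqrt(3)*a/2) + C2*exp(sqrt(3)*a/2)


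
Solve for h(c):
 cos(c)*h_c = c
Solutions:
 h(c) = C1 + Integral(c/cos(c), c)


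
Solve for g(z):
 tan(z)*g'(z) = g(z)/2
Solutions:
 g(z) = C1*sqrt(sin(z))


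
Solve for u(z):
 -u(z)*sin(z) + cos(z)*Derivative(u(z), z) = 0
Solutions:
 u(z) = C1/cos(z)


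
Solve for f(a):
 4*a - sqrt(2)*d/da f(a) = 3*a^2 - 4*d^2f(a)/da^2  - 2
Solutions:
 f(a) = C1 + C2*exp(sqrt(2)*a/4) - sqrt(2)*a^3/2 - 6*a^2 + sqrt(2)*a^2 - 23*sqrt(2)*a + 8*a


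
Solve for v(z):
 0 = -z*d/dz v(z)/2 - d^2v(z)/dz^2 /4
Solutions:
 v(z) = C1 + C2*erf(z)


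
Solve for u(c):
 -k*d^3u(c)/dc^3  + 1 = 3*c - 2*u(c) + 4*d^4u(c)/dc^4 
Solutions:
 u(c) = C1*exp(c*(-3*k - sqrt(3)*sqrt(3*k^2 + 16*3^(1/3)*(-9*k^2 + sqrt(3)*sqrt(27*k^4 + 32768))^(1/3) - 512*3^(2/3)/(-9*k^2 + sqrt(3)*sqrt(27*k^4 + 32768))^(1/3)) + sqrt(6)*sqrt(3*sqrt(3)*k^3/sqrt(3*k^2 + 16*3^(1/3)*(-9*k^2 + sqrt(3)*sqrt(27*k^4 + 32768))^(1/3) - 512*3^(2/3)/(-9*k^2 + sqrt(3)*sqrt(27*k^4 + 32768))^(1/3)) + 3*k^2 - 8*3^(1/3)*(-9*k^2 + sqrt(3)*sqrt(27*k^4 + 32768))^(1/3) + 256*3^(2/3)/(-9*k^2 + sqrt(3)*sqrt(27*k^4 + 32768))^(1/3)))/48) + C2*exp(c*(-3*k + sqrt(3)*sqrt(3*k^2 + 16*3^(1/3)*(-9*k^2 + sqrt(3)*sqrt(27*k^4 + 32768))^(1/3) - 512*3^(2/3)/(-9*k^2 + sqrt(3)*sqrt(27*k^4 + 32768))^(1/3)) - sqrt(6)*sqrt(-3*sqrt(3)*k^3/sqrt(3*k^2 + 16*3^(1/3)*(-9*k^2 + sqrt(3)*sqrt(27*k^4 + 32768))^(1/3) - 512*3^(2/3)/(-9*k^2 + sqrt(3)*sqrt(27*k^4 + 32768))^(1/3)) + 3*k^2 - 8*3^(1/3)*(-9*k^2 + sqrt(3)*sqrt(27*k^4 + 32768))^(1/3) + 256*3^(2/3)/(-9*k^2 + sqrt(3)*sqrt(27*k^4 + 32768))^(1/3)))/48) + C3*exp(c*(-3*k + sqrt(3)*sqrt(3*k^2 + 16*3^(1/3)*(-9*k^2 + sqrt(3)*sqrt(27*k^4 + 32768))^(1/3) - 512*3^(2/3)/(-9*k^2 + sqrt(3)*sqrt(27*k^4 + 32768))^(1/3)) + sqrt(6)*sqrt(-3*sqrt(3)*k^3/sqrt(3*k^2 + 16*3^(1/3)*(-9*k^2 + sqrt(3)*sqrt(27*k^4 + 32768))^(1/3) - 512*3^(2/3)/(-9*k^2 + sqrt(3)*sqrt(27*k^4 + 32768))^(1/3)) + 3*k^2 - 8*3^(1/3)*(-9*k^2 + sqrt(3)*sqrt(27*k^4 + 32768))^(1/3) + 256*3^(2/3)/(-9*k^2 + sqrt(3)*sqrt(27*k^4 + 32768))^(1/3)))/48) + C4*exp(-c*(3*k + sqrt(3)*sqrt(3*k^2 + 16*3^(1/3)*(-9*k^2 + sqrt(3)*sqrt(27*k^4 + 32768))^(1/3) - 512*3^(2/3)/(-9*k^2 + sqrt(3)*sqrt(27*k^4 + 32768))^(1/3)) + sqrt(6)*sqrt(3*sqrt(3)*k^3/sqrt(3*k^2 + 16*3^(1/3)*(-9*k^2 + sqrt(3)*sqrt(27*k^4 + 32768))^(1/3) - 512*3^(2/3)/(-9*k^2 + sqrt(3)*sqrt(27*k^4 + 32768))^(1/3)) + 3*k^2 - 8*3^(1/3)*(-9*k^2 + sqrt(3)*sqrt(27*k^4 + 32768))^(1/3) + 256*3^(2/3)/(-9*k^2 + sqrt(3)*sqrt(27*k^4 + 32768))^(1/3)))/48) + 3*c/2 - 1/2


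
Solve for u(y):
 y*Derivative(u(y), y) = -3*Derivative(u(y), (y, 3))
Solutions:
 u(y) = C1 + Integral(C2*airyai(-3^(2/3)*y/3) + C3*airybi(-3^(2/3)*y/3), y)


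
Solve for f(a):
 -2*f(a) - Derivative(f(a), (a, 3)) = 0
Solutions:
 f(a) = C3*exp(-2^(1/3)*a) + (C1*sin(2^(1/3)*sqrt(3)*a/2) + C2*cos(2^(1/3)*sqrt(3)*a/2))*exp(2^(1/3)*a/2)


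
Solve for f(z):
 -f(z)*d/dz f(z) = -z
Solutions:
 f(z) = -sqrt(C1 + z^2)
 f(z) = sqrt(C1 + z^2)


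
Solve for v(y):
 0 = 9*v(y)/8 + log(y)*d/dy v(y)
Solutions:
 v(y) = C1*exp(-9*Integral(1/log(y), y)/8)


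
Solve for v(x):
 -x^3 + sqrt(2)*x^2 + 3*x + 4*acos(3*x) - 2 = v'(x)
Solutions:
 v(x) = C1 - x^4/4 + sqrt(2)*x^3/3 + 3*x^2/2 + 4*x*acos(3*x) - 2*x - 4*sqrt(1 - 9*x^2)/3


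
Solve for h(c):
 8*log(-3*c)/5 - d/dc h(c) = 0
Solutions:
 h(c) = C1 + 8*c*log(-c)/5 + 8*c*(-1 + log(3))/5


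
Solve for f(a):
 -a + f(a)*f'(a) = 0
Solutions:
 f(a) = -sqrt(C1 + a^2)
 f(a) = sqrt(C1 + a^2)


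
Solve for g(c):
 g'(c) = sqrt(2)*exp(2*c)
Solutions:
 g(c) = C1 + sqrt(2)*exp(2*c)/2


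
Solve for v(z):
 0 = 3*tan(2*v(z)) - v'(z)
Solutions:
 v(z) = -asin(C1*exp(6*z))/2 + pi/2
 v(z) = asin(C1*exp(6*z))/2


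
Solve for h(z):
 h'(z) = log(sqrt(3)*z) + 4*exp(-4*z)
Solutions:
 h(z) = C1 + z*log(z) + z*(-1 + log(3)/2) - exp(-4*z)


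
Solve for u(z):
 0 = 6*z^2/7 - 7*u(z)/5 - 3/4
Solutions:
 u(z) = 30*z^2/49 - 15/28


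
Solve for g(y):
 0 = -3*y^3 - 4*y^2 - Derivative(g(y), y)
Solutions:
 g(y) = C1 - 3*y^4/4 - 4*y^3/3


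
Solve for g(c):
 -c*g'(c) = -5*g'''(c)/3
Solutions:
 g(c) = C1 + Integral(C2*airyai(3^(1/3)*5^(2/3)*c/5) + C3*airybi(3^(1/3)*5^(2/3)*c/5), c)


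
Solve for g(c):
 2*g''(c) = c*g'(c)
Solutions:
 g(c) = C1 + C2*erfi(c/2)


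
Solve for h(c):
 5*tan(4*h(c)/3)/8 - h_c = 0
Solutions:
 h(c) = -3*asin(C1*exp(5*c/6))/4 + 3*pi/4
 h(c) = 3*asin(C1*exp(5*c/6))/4


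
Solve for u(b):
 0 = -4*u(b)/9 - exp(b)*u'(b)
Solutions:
 u(b) = C1*exp(4*exp(-b)/9)


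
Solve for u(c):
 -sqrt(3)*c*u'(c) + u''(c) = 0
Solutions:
 u(c) = C1 + C2*erfi(sqrt(2)*3^(1/4)*c/2)


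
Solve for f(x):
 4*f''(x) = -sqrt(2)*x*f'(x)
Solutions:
 f(x) = C1 + C2*erf(2^(3/4)*x/4)


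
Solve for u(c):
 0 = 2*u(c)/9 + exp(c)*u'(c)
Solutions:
 u(c) = C1*exp(2*exp(-c)/9)


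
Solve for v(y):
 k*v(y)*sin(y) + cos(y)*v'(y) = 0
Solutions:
 v(y) = C1*exp(k*log(cos(y)))


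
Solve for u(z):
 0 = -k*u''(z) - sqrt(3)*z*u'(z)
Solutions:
 u(z) = C1 + C2*sqrt(k)*erf(sqrt(2)*3^(1/4)*z*sqrt(1/k)/2)


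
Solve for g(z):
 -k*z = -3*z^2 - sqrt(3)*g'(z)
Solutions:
 g(z) = C1 + sqrt(3)*k*z^2/6 - sqrt(3)*z^3/3


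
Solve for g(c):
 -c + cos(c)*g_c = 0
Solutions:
 g(c) = C1 + Integral(c/cos(c), c)


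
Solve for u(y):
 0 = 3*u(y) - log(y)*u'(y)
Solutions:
 u(y) = C1*exp(3*Integral(1/log(y), y))


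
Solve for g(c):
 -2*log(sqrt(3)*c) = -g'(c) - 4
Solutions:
 g(c) = C1 + 2*c*log(c) - 6*c + c*log(3)


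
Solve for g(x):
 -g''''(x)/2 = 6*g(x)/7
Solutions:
 g(x) = (C1*sin(3^(1/4)*7^(3/4)*x/7) + C2*cos(3^(1/4)*7^(3/4)*x/7))*exp(-3^(1/4)*7^(3/4)*x/7) + (C3*sin(3^(1/4)*7^(3/4)*x/7) + C4*cos(3^(1/4)*7^(3/4)*x/7))*exp(3^(1/4)*7^(3/4)*x/7)


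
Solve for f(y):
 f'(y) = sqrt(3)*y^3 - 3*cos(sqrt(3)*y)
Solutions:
 f(y) = C1 + sqrt(3)*y^4/4 - sqrt(3)*sin(sqrt(3)*y)


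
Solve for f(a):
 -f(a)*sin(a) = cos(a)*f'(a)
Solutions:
 f(a) = C1*cos(a)


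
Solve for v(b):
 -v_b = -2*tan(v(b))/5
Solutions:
 v(b) = pi - asin(C1*exp(2*b/5))
 v(b) = asin(C1*exp(2*b/5))


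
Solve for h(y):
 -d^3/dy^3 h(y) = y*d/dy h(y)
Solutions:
 h(y) = C1 + Integral(C2*airyai(-y) + C3*airybi(-y), y)


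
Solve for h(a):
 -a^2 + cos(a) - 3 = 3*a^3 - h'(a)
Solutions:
 h(a) = C1 + 3*a^4/4 + a^3/3 + 3*a - sin(a)


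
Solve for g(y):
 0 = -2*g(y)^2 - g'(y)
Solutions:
 g(y) = 1/(C1 + 2*y)


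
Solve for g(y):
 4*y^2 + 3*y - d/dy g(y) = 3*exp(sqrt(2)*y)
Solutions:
 g(y) = C1 + 4*y^3/3 + 3*y^2/2 - 3*sqrt(2)*exp(sqrt(2)*y)/2


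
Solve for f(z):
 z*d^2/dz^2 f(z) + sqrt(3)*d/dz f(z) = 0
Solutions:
 f(z) = C1 + C2*z^(1 - sqrt(3))


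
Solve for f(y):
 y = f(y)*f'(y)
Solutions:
 f(y) = -sqrt(C1 + y^2)
 f(y) = sqrt(C1 + y^2)


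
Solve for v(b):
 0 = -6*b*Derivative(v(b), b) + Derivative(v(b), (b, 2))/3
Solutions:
 v(b) = C1 + C2*erfi(3*b)


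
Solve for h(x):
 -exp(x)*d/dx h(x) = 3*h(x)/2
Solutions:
 h(x) = C1*exp(3*exp(-x)/2)


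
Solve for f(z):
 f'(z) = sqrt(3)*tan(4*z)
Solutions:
 f(z) = C1 - sqrt(3)*log(cos(4*z))/4


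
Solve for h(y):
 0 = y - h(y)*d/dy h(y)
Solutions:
 h(y) = -sqrt(C1 + y^2)
 h(y) = sqrt(C1 + y^2)


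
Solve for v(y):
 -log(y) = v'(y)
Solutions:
 v(y) = C1 - y*log(y) + y


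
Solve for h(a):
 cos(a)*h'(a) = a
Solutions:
 h(a) = C1 + Integral(a/cos(a), a)


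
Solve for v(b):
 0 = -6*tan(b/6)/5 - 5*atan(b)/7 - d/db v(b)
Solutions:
 v(b) = C1 - 5*b*atan(b)/7 + 5*log(b^2 + 1)/14 + 36*log(cos(b/6))/5


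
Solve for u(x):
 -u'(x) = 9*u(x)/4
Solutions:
 u(x) = C1*exp(-9*x/4)


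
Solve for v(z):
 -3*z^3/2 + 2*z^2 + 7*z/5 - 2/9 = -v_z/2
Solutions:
 v(z) = C1 + 3*z^4/4 - 4*z^3/3 - 7*z^2/5 + 4*z/9


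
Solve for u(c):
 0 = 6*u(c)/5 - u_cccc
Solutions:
 u(c) = C1*exp(-5^(3/4)*6^(1/4)*c/5) + C2*exp(5^(3/4)*6^(1/4)*c/5) + C3*sin(5^(3/4)*6^(1/4)*c/5) + C4*cos(5^(3/4)*6^(1/4)*c/5)


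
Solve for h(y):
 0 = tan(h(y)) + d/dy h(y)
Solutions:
 h(y) = pi - asin(C1*exp(-y))
 h(y) = asin(C1*exp(-y))


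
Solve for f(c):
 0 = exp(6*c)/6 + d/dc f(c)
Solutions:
 f(c) = C1 - exp(6*c)/36


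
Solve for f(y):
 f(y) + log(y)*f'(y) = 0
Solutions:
 f(y) = C1*exp(-Integral(1/log(y), y))


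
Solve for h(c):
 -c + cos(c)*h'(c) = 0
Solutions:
 h(c) = C1 + Integral(c/cos(c), c)


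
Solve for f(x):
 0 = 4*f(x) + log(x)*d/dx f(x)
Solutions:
 f(x) = C1*exp(-4*Integral(1/log(x), x))


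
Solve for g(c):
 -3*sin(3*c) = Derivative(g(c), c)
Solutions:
 g(c) = C1 + cos(3*c)


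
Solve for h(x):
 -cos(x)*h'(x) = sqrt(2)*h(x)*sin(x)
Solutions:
 h(x) = C1*cos(x)^(sqrt(2))


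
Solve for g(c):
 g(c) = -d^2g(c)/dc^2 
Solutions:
 g(c) = C1*sin(c) + C2*cos(c)


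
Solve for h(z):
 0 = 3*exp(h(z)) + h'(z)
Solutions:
 h(z) = log(1/(C1 + 3*z))


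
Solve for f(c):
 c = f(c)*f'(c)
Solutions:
 f(c) = -sqrt(C1 + c^2)
 f(c) = sqrt(C1 + c^2)


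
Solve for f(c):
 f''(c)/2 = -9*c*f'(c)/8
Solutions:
 f(c) = C1 + C2*erf(3*sqrt(2)*c/4)


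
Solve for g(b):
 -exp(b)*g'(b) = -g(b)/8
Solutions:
 g(b) = C1*exp(-exp(-b)/8)


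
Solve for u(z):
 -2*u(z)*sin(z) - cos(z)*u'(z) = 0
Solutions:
 u(z) = C1*cos(z)^2


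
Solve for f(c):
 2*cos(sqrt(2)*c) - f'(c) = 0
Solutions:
 f(c) = C1 + sqrt(2)*sin(sqrt(2)*c)


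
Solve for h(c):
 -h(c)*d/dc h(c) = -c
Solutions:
 h(c) = -sqrt(C1 + c^2)
 h(c) = sqrt(C1 + c^2)


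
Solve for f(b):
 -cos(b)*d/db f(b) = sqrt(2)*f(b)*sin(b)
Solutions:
 f(b) = C1*cos(b)^(sqrt(2))


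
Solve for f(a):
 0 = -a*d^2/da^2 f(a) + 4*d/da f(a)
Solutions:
 f(a) = C1 + C2*a^5


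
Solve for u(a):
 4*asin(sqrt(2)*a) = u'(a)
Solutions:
 u(a) = C1 + 4*a*asin(sqrt(2)*a) + 2*sqrt(2)*sqrt(1 - 2*a^2)


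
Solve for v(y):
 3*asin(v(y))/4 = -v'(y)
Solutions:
 Integral(1/asin(_y), (_y, v(y))) = C1 - 3*y/4


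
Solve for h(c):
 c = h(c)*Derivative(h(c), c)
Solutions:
 h(c) = -sqrt(C1 + c^2)
 h(c) = sqrt(C1 + c^2)


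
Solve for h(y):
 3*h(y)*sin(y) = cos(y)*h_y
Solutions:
 h(y) = C1/cos(y)^3


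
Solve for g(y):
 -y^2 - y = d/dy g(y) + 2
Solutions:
 g(y) = C1 - y^3/3 - y^2/2 - 2*y


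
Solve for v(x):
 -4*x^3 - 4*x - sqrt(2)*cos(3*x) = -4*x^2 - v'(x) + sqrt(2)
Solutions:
 v(x) = C1 + x^4 - 4*x^3/3 + 2*x^2 + sqrt(2)*x + sqrt(2)*sin(3*x)/3


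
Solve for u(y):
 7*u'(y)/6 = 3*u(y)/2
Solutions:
 u(y) = C1*exp(9*y/7)


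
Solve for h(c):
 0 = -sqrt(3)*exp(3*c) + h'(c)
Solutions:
 h(c) = C1 + sqrt(3)*exp(3*c)/3


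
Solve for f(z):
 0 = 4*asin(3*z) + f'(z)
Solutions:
 f(z) = C1 - 4*z*asin(3*z) - 4*sqrt(1 - 9*z^2)/3


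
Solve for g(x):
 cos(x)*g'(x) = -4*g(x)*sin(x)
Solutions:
 g(x) = C1*cos(x)^4


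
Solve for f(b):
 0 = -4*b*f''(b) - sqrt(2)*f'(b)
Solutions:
 f(b) = C1 + C2*b^(1 - sqrt(2)/4)


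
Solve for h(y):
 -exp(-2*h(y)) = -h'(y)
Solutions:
 h(y) = log(-sqrt(C1 + 2*y))
 h(y) = log(C1 + 2*y)/2


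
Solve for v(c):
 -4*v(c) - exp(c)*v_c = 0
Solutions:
 v(c) = C1*exp(4*exp(-c))


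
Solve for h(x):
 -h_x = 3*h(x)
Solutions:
 h(x) = C1*exp(-3*x)


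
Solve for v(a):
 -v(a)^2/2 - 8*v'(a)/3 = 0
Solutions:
 v(a) = 16/(C1 + 3*a)


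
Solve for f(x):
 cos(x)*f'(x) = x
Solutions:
 f(x) = C1 + Integral(x/cos(x), x)


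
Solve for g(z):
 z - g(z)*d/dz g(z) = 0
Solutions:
 g(z) = -sqrt(C1 + z^2)
 g(z) = sqrt(C1 + z^2)


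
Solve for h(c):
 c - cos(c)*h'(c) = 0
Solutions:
 h(c) = C1 + Integral(c/cos(c), c)


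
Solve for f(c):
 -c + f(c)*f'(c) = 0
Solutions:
 f(c) = -sqrt(C1 + c^2)
 f(c) = sqrt(C1 + c^2)


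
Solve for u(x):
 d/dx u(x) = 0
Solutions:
 u(x) = C1


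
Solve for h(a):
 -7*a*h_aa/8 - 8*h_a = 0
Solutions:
 h(a) = C1 + C2/a^(57/7)


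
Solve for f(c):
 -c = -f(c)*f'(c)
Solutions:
 f(c) = -sqrt(C1 + c^2)
 f(c) = sqrt(C1 + c^2)


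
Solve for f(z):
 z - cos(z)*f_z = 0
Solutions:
 f(z) = C1 + Integral(z/cos(z), z)


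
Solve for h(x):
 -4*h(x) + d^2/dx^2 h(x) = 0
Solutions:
 h(x) = C1*exp(-2*x) + C2*exp(2*x)


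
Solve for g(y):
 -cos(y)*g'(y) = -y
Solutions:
 g(y) = C1 + Integral(y/cos(y), y)


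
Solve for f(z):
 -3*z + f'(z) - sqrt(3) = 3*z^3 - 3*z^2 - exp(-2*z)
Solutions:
 f(z) = C1 + 3*z^4/4 - z^3 + 3*z^2/2 + sqrt(3)*z + exp(-2*z)/2


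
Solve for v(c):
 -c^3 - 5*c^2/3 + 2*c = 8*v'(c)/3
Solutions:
 v(c) = C1 - 3*c^4/32 - 5*c^3/24 + 3*c^2/8


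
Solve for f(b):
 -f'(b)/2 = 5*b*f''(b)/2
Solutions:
 f(b) = C1 + C2*b^(4/5)


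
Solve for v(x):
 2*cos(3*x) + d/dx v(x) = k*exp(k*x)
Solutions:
 v(x) = C1 + exp(k*x) - 2*sin(3*x)/3


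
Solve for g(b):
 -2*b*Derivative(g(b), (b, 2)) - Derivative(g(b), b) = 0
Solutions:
 g(b) = C1 + C2*sqrt(b)


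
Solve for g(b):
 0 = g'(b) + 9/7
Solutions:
 g(b) = C1 - 9*b/7


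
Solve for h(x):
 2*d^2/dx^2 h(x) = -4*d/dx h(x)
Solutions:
 h(x) = C1 + C2*exp(-2*x)


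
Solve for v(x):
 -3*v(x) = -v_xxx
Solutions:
 v(x) = C3*exp(3^(1/3)*x) + (C1*sin(3^(5/6)*x/2) + C2*cos(3^(5/6)*x/2))*exp(-3^(1/3)*x/2)


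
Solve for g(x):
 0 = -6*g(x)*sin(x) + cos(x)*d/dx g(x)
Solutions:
 g(x) = C1/cos(x)^6


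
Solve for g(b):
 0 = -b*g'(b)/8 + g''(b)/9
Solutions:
 g(b) = C1 + C2*erfi(3*b/4)


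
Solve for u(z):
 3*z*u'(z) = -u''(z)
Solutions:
 u(z) = C1 + C2*erf(sqrt(6)*z/2)


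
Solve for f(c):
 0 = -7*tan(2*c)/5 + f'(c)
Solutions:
 f(c) = C1 - 7*log(cos(2*c))/10


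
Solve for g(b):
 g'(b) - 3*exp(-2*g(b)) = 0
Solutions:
 g(b) = log(-sqrt(C1 + 6*b))
 g(b) = log(C1 + 6*b)/2


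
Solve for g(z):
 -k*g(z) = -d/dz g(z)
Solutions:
 g(z) = C1*exp(k*z)


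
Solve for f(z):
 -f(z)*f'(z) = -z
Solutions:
 f(z) = -sqrt(C1 + z^2)
 f(z) = sqrt(C1 + z^2)


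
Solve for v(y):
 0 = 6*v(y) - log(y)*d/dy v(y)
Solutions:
 v(y) = C1*exp(6*Integral(1/log(y), y))


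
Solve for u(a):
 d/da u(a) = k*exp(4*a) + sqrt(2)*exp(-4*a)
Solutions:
 u(a) = C1 + k*exp(4*a)/4 - sqrt(2)*exp(-4*a)/4


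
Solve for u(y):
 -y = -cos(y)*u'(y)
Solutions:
 u(y) = C1 + Integral(y/cos(y), y)


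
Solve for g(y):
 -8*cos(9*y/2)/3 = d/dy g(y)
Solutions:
 g(y) = C1 - 16*sin(9*y/2)/27


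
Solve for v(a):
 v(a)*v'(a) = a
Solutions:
 v(a) = -sqrt(C1 + a^2)
 v(a) = sqrt(C1 + a^2)


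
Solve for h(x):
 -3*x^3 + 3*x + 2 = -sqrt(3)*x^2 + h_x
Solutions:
 h(x) = C1 - 3*x^4/4 + sqrt(3)*x^3/3 + 3*x^2/2 + 2*x


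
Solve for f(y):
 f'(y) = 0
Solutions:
 f(y) = C1


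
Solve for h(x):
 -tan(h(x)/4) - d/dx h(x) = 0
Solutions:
 h(x) = -4*asin(C1*exp(-x/4)) + 4*pi
 h(x) = 4*asin(C1*exp(-x/4))


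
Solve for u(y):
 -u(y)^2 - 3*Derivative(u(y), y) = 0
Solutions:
 u(y) = 3/(C1 + y)


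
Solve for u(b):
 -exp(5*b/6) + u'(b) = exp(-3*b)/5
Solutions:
 u(b) = C1 + 6*exp(5*b/6)/5 - exp(-3*b)/15


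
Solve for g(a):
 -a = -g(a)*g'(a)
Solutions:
 g(a) = -sqrt(C1 + a^2)
 g(a) = sqrt(C1 + a^2)


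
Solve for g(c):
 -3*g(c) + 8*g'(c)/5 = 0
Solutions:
 g(c) = C1*exp(15*c/8)


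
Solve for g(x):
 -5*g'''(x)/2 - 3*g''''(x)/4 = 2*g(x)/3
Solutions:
 g(x) = C1*exp(x*(-5 + sqrt(8*6^(2/3)/(sqrt(5241) + 75)^(1/3) + 2*6^(1/3)*(sqrt(5241) + 75)^(1/3) + 25))/6)*sin(sqrt(2)*x*sqrt(-25 + 4*6^(2/3)/(sqrt(5241) + 75)^(1/3) + 6^(1/3)*(sqrt(5241) + 75)^(1/3) + 125/sqrt(8*6^(2/3)/(sqrt(5241) + 75)^(1/3) + 2*6^(1/3)*(sqrt(5241) + 75)^(1/3) + 25))/6) + C2*exp(x*(-5 + sqrt(8*6^(2/3)/(sqrt(5241) + 75)^(1/3) + 2*6^(1/3)*(sqrt(5241) + 75)^(1/3) + 25))/6)*cos(sqrt(2)*x*sqrt(-25 + 4*6^(2/3)/(sqrt(5241) + 75)^(1/3) + 6^(1/3)*(sqrt(5241) + 75)^(1/3) + 125/sqrt(8*6^(2/3)/(sqrt(5241) + 75)^(1/3) + 2*6^(1/3)*(sqrt(5241) + 75)^(1/3) + 25))/6) + C3*exp(-x*(5 + sqrt(8*6^(2/3)/(sqrt(5241) + 75)^(1/3) + 2*6^(1/3)*(sqrt(5241) + 75)^(1/3) + 25) + sqrt(2)*sqrt(-6^(1/3)*(sqrt(5241) + 75)^(1/3) - 4*6^(2/3)/(sqrt(5241) + 75)^(1/3) + 125/sqrt(8*6^(2/3)/(sqrt(5241) + 75)^(1/3) + 2*6^(1/3)*(sqrt(5241) + 75)^(1/3) + 25) + 25))/6) + C4*exp(x*(-sqrt(8*6^(2/3)/(sqrt(5241) + 75)^(1/3) + 2*6^(1/3)*(sqrt(5241) + 75)^(1/3) + 25) - 5 + sqrt(2)*sqrt(-6^(1/3)*(sqrt(5241) + 75)^(1/3) - 4*6^(2/3)/(sqrt(5241) + 75)^(1/3) + 125/sqrt(8*6^(2/3)/(sqrt(5241) + 75)^(1/3) + 2*6^(1/3)*(sqrt(5241) + 75)^(1/3) + 25) + 25))/6)


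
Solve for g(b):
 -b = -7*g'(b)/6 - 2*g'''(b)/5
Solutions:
 g(b) = C1 + C2*sin(sqrt(105)*b/6) + C3*cos(sqrt(105)*b/6) + 3*b^2/7


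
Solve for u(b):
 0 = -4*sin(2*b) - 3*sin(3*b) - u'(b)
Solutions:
 u(b) = C1 + 2*cos(2*b) + cos(3*b)


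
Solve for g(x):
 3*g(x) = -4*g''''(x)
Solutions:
 g(x) = (C1*sin(3^(1/4)*x/2) + C2*cos(3^(1/4)*x/2))*exp(-3^(1/4)*x/2) + (C3*sin(3^(1/4)*x/2) + C4*cos(3^(1/4)*x/2))*exp(3^(1/4)*x/2)


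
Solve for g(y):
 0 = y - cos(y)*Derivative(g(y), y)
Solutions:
 g(y) = C1 + Integral(y/cos(y), y)


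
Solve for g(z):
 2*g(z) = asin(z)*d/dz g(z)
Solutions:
 g(z) = C1*exp(2*Integral(1/asin(z), z))


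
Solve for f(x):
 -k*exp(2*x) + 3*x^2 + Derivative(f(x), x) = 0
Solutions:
 f(x) = C1 + k*exp(2*x)/2 - x^3


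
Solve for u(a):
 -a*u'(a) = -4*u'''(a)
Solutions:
 u(a) = C1 + Integral(C2*airyai(2^(1/3)*a/2) + C3*airybi(2^(1/3)*a/2), a)


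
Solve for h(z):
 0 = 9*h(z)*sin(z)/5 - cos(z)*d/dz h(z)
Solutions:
 h(z) = C1/cos(z)^(9/5)


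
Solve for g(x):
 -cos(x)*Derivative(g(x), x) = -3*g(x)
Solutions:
 g(x) = C1*(sin(x) + 1)^(3/2)/(sin(x) - 1)^(3/2)


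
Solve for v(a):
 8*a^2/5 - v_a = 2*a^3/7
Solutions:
 v(a) = C1 - a^4/14 + 8*a^3/15


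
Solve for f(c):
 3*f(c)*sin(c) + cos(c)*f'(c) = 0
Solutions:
 f(c) = C1*cos(c)^3


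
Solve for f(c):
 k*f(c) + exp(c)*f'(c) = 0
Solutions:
 f(c) = C1*exp(k*exp(-c))


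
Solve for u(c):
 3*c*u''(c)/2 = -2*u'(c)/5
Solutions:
 u(c) = C1 + C2*c^(11/15)


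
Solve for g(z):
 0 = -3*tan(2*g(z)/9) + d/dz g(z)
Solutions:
 g(z) = -9*asin(C1*exp(2*z/3))/2 + 9*pi/2
 g(z) = 9*asin(C1*exp(2*z/3))/2


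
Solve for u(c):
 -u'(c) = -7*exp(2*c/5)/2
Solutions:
 u(c) = C1 + 35*exp(2*c/5)/4


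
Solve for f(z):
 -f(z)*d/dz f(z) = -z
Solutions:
 f(z) = -sqrt(C1 + z^2)
 f(z) = sqrt(C1 + z^2)


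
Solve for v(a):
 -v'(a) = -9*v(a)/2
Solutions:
 v(a) = C1*exp(9*a/2)


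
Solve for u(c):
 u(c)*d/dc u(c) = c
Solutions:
 u(c) = -sqrt(C1 + c^2)
 u(c) = sqrt(C1 + c^2)


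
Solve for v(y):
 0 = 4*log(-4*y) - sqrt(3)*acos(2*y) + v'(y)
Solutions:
 v(y) = C1 - 4*y*log(-y) - 8*y*log(2) + 4*y + sqrt(3)*(y*acos(2*y) - sqrt(1 - 4*y^2)/2)


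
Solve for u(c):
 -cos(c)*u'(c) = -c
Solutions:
 u(c) = C1 + Integral(c/cos(c), c)


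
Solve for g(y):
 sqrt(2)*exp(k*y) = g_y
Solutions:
 g(y) = C1 + sqrt(2)*exp(k*y)/k


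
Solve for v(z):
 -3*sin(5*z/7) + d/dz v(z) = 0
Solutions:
 v(z) = C1 - 21*cos(5*z/7)/5


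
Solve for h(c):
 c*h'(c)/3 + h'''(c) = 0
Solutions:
 h(c) = C1 + Integral(C2*airyai(-3^(2/3)*c/3) + C3*airybi(-3^(2/3)*c/3), c)


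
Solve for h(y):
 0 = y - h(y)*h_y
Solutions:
 h(y) = -sqrt(C1 + y^2)
 h(y) = sqrt(C1 + y^2)


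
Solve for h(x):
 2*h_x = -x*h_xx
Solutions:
 h(x) = C1 + C2/x


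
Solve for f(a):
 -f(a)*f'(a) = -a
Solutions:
 f(a) = -sqrt(C1 + a^2)
 f(a) = sqrt(C1 + a^2)


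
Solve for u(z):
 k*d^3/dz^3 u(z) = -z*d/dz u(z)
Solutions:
 u(z) = C1 + Integral(C2*airyai(z*(-1/k)^(1/3)) + C3*airybi(z*(-1/k)^(1/3)), z)


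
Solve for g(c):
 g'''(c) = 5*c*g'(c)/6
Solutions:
 g(c) = C1 + Integral(C2*airyai(5^(1/3)*6^(2/3)*c/6) + C3*airybi(5^(1/3)*6^(2/3)*c/6), c)


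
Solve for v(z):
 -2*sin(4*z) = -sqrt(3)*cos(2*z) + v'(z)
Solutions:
 v(z) = C1 + sqrt(3)*sin(2*z)/2 + cos(4*z)/2


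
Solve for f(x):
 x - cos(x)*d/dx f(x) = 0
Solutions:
 f(x) = C1 + Integral(x/cos(x), x)


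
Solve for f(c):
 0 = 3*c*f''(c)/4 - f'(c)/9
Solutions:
 f(c) = C1 + C2*c^(31/27)


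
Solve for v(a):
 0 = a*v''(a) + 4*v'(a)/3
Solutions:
 v(a) = C1 + C2/a^(1/3)


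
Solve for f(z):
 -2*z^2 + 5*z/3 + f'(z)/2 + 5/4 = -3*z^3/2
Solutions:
 f(z) = C1 - 3*z^4/4 + 4*z^3/3 - 5*z^2/3 - 5*z/2


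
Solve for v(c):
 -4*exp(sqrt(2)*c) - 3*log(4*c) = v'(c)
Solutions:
 v(c) = C1 - 3*c*log(c) + 3*c*(1 - 2*log(2)) - 2*sqrt(2)*exp(sqrt(2)*c)


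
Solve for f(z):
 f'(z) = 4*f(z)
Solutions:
 f(z) = C1*exp(4*z)


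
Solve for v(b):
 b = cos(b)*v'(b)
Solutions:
 v(b) = C1 + Integral(b/cos(b), b)


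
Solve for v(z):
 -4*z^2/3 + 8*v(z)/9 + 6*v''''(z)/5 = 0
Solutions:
 v(z) = 3*z^2/2 + (C1*sin(15^(1/4)*z/3) + C2*cos(15^(1/4)*z/3))*exp(-15^(1/4)*z/3) + (C3*sin(15^(1/4)*z/3) + C4*cos(15^(1/4)*z/3))*exp(15^(1/4)*z/3)


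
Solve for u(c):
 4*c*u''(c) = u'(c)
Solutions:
 u(c) = C1 + C2*c^(5/4)


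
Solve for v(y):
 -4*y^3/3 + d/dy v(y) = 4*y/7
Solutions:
 v(y) = C1 + y^4/3 + 2*y^2/7


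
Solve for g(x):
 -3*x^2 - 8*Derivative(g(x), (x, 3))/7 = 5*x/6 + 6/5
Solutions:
 g(x) = C1 + C2*x + C3*x^2 - 7*x^5/160 - 35*x^4/1152 - 7*x^3/40


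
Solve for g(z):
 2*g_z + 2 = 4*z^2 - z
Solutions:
 g(z) = C1 + 2*z^3/3 - z^2/4 - z


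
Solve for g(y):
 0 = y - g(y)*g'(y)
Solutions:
 g(y) = -sqrt(C1 + y^2)
 g(y) = sqrt(C1 + y^2)


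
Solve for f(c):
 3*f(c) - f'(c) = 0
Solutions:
 f(c) = C1*exp(3*c)
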